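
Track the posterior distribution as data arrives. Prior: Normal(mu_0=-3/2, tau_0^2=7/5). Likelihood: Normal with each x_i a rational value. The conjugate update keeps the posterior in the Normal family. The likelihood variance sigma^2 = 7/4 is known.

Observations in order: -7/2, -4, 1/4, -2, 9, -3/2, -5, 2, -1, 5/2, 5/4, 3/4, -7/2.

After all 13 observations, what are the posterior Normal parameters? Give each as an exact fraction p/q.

obs 1: x=-7/2 → posterior Normal(-43/18, 7/9)
obs 2: x=-4 → posterior Normal(-75/26, 7/13)
obs 3: x=1/4 → posterior Normal(-73/34, 7/17)
obs 4: x=-2 → posterior Normal(-89/42, 1/3)
obs 5: x=9 → posterior Normal(-17/50, 7/25)
obs 6: x=-3/2 → posterior Normal(-1/2, 7/29)
obs 7: x=-5 → posterior Normal(-23/22, 7/33)
obs 8: x=2 → posterior Normal(-53/74, 7/37)
obs 9: x=-1 → posterior Normal(-61/82, 7/41)
obs 10: x=5/2 → posterior Normal(-41/90, 7/45)
obs 11: x=5/4 → posterior Normal(-31/98, 1/7)
obs 12: x=3/4 → posterior Normal(-25/106, 7/53)
obs 13: x=-7/2 → posterior Normal(-53/114, 7/57)

mu_0=-53/114, tau_0^2=7/57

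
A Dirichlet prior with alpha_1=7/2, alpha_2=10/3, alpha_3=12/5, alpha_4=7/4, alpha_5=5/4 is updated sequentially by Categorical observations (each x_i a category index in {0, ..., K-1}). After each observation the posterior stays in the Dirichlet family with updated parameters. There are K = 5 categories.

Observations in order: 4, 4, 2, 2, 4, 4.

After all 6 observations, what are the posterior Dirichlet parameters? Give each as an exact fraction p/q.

obs 1: x=4 → posterior Dirichlet(7/2, 10/3, 12/5, 7/4, 9/4)
obs 2: x=4 → posterior Dirichlet(7/2, 10/3, 12/5, 7/4, 13/4)
obs 3: x=2 → posterior Dirichlet(7/2, 10/3, 17/5, 7/4, 13/4)
obs 4: x=2 → posterior Dirichlet(7/2, 10/3, 22/5, 7/4, 13/4)
obs 5: x=4 → posterior Dirichlet(7/2, 10/3, 22/5, 7/4, 17/4)
obs 6: x=4 → posterior Dirichlet(7/2, 10/3, 22/5, 7/4, 21/4)

alpha_1=7/2, alpha_2=10/3, alpha_3=22/5, alpha_4=7/4, alpha_5=21/4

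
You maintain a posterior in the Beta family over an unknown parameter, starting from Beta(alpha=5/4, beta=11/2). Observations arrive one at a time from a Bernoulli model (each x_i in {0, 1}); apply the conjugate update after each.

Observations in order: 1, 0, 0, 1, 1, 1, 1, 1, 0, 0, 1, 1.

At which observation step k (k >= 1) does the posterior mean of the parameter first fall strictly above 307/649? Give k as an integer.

obs 1: x=1 → posterior Beta(9/4, 11/2)
obs 2: x=0 → posterior Beta(9/4, 13/2)
obs 3: x=0 → posterior Beta(9/4, 15/2)
obs 4: x=1 → posterior Beta(13/4, 15/2)
obs 5: x=1 → posterior Beta(17/4, 15/2)
obs 6: x=1 → posterior Beta(21/4, 15/2)
obs 7: x=1 → posterior Beta(25/4, 15/2)
obs 8: x=1 → posterior Beta(29/4, 15/2)
obs 9: x=0 → posterior Beta(29/4, 17/2)
obs 10: x=0 → posterior Beta(29/4, 19/2)
obs 11: x=1 → posterior Beta(33/4, 19/2)
obs 12: x=1 → posterior Beta(37/4, 19/2)

k = 8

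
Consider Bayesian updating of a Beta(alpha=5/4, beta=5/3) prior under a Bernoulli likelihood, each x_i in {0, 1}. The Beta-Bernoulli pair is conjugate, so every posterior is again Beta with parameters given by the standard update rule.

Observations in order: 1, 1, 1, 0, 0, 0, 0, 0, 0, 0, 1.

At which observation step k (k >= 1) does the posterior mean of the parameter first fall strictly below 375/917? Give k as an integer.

obs 1: x=1 → posterior Beta(9/4, 5/3)
obs 2: x=1 → posterior Beta(13/4, 5/3)
obs 3: x=1 → posterior Beta(17/4, 5/3)
obs 4: x=0 → posterior Beta(17/4, 8/3)
obs 5: x=0 → posterior Beta(17/4, 11/3)
obs 6: x=0 → posterior Beta(17/4, 14/3)
obs 7: x=0 → posterior Beta(17/4, 17/3)
obs 8: x=0 → posterior Beta(17/4, 20/3)
obs 9: x=0 → posterior Beta(17/4, 23/3)
obs 10: x=0 → posterior Beta(17/4, 26/3)
obs 11: x=1 → posterior Beta(21/4, 26/3)

k = 8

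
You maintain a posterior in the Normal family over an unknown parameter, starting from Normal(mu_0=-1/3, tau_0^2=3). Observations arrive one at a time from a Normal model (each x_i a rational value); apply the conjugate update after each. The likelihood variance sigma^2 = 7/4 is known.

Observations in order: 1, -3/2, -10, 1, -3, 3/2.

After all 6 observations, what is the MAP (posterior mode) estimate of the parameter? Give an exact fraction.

obs 1: x=1 → posterior Normal(29/57, 21/19)
obs 2: x=-3/2 → posterior Normal(-25/93, 21/31)
obs 3: x=-10 → posterior Normal(-385/129, 21/43)
obs 4: x=1 → posterior Normal(-349/165, 21/55)
obs 5: x=-3 → posterior Normal(-457/201, 21/67)
obs 6: x=3/2 → posterior Normal(-403/237, 21/79)

-403/237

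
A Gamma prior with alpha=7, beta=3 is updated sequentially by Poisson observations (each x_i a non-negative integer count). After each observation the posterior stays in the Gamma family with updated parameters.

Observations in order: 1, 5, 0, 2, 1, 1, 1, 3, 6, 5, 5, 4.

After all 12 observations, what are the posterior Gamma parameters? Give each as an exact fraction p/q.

alpha=41, beta=15

obs 1: x=1 → posterior Gamma(8, 4)
obs 2: x=5 → posterior Gamma(13, 5)
obs 3: x=0 → posterior Gamma(13, 6)
obs 4: x=2 → posterior Gamma(15, 7)
obs 5: x=1 → posterior Gamma(16, 8)
obs 6: x=1 → posterior Gamma(17, 9)
obs 7: x=1 → posterior Gamma(18, 10)
obs 8: x=3 → posterior Gamma(21, 11)
obs 9: x=6 → posterior Gamma(27, 12)
obs 10: x=5 → posterior Gamma(32, 13)
obs 11: x=5 → posterior Gamma(37, 14)
obs 12: x=4 → posterior Gamma(41, 15)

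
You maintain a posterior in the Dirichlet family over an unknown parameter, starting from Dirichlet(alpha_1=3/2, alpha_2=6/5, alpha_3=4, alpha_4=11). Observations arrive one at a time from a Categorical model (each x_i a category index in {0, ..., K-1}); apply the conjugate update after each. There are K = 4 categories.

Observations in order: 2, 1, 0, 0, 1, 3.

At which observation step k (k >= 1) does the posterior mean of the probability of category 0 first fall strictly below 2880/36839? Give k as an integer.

obs 1: x=2 → posterior Dirichlet(3/2, 6/5, 5, 11)
obs 2: x=1 → posterior Dirichlet(3/2, 11/5, 5, 11)
obs 3: x=0 → posterior Dirichlet(5/2, 11/5, 5, 11)
obs 4: x=0 → posterior Dirichlet(7/2, 11/5, 5, 11)
obs 5: x=1 → posterior Dirichlet(7/2, 16/5, 5, 11)
obs 6: x=3 → posterior Dirichlet(7/2, 16/5, 5, 12)

k = 2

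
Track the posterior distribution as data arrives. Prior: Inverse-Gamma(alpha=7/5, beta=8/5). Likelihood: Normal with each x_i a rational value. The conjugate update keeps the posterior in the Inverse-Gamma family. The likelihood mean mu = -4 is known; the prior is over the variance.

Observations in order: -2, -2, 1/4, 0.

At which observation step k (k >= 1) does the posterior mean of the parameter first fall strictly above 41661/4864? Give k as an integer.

obs 1: x=-2 → posterior Inverse-Gamma(19/10, 18/5)
obs 2: x=-2 → posterior Inverse-Gamma(12/5, 28/5)
obs 3: x=1/4 → posterior Inverse-Gamma(29/10, 2341/160)
obs 4: x=0 → posterior Inverse-Gamma(17/5, 3621/160)

k = 4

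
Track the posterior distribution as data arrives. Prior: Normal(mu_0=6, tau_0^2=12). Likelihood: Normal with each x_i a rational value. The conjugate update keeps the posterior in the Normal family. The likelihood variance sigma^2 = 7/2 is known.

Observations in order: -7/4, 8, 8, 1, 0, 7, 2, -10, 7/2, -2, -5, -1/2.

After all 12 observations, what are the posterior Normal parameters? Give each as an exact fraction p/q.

mu_0=288/295, tau_0^2=84/295

obs 1: x=-7/4 → posterior Normal(0, 84/31)
obs 2: x=8 → posterior Normal(192/55, 84/55)
obs 3: x=8 → posterior Normal(384/79, 84/79)
obs 4: x=1 → posterior Normal(408/103, 84/103)
obs 5: x=0 → posterior Normal(408/127, 84/127)
obs 6: x=7 → posterior Normal(576/151, 84/151)
obs 7: x=2 → posterior Normal(624/175, 12/25)
obs 8: x=-10 → posterior Normal(384/199, 84/199)
obs 9: x=7/2 → posterior Normal(468/223, 84/223)
obs 10: x=-2 → posterior Normal(420/247, 84/247)
obs 11: x=-5 → posterior Normal(300/271, 84/271)
obs 12: x=-1/2 → posterior Normal(288/295, 84/295)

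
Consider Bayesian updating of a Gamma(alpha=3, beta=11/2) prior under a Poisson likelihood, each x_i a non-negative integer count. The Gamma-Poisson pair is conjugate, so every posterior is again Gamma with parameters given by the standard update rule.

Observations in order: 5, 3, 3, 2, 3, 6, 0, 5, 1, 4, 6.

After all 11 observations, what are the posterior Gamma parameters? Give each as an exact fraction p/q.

alpha=41, beta=33/2

obs 1: x=5 → posterior Gamma(8, 13/2)
obs 2: x=3 → posterior Gamma(11, 15/2)
obs 3: x=3 → posterior Gamma(14, 17/2)
obs 4: x=2 → posterior Gamma(16, 19/2)
obs 5: x=3 → posterior Gamma(19, 21/2)
obs 6: x=6 → posterior Gamma(25, 23/2)
obs 7: x=0 → posterior Gamma(25, 25/2)
obs 8: x=5 → posterior Gamma(30, 27/2)
obs 9: x=1 → posterior Gamma(31, 29/2)
obs 10: x=4 → posterior Gamma(35, 31/2)
obs 11: x=6 → posterior Gamma(41, 33/2)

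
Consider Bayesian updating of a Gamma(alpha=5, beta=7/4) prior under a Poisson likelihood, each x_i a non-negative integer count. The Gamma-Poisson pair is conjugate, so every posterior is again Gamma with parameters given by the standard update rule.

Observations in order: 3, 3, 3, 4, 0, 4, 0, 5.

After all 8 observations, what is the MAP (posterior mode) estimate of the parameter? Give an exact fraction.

8/3

obs 1: x=3 → posterior Gamma(8, 11/4)
obs 2: x=3 → posterior Gamma(11, 15/4)
obs 3: x=3 → posterior Gamma(14, 19/4)
obs 4: x=4 → posterior Gamma(18, 23/4)
obs 5: x=0 → posterior Gamma(18, 27/4)
obs 6: x=4 → posterior Gamma(22, 31/4)
obs 7: x=0 → posterior Gamma(22, 35/4)
obs 8: x=5 → posterior Gamma(27, 39/4)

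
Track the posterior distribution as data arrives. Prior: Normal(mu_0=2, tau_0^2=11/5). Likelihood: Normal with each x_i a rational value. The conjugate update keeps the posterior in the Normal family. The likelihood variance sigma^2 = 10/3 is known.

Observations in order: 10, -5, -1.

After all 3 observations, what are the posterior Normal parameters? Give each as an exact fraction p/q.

obs 1: x=10 → posterior Normal(430/83, 110/83)
obs 2: x=-5 → posterior Normal(265/116, 55/58)
obs 3: x=-1 → posterior Normal(232/149, 110/149)

mu_0=232/149, tau_0^2=110/149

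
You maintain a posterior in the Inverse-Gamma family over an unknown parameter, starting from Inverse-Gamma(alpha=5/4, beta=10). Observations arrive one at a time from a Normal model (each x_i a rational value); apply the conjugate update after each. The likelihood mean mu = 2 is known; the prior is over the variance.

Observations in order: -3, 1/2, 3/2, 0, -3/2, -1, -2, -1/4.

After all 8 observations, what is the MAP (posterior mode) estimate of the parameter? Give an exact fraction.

obs 1: x=-3 → posterior Inverse-Gamma(7/4, 45/2)
obs 2: x=1/2 → posterior Inverse-Gamma(9/4, 189/8)
obs 3: x=3/2 → posterior Inverse-Gamma(11/4, 95/4)
obs 4: x=0 → posterior Inverse-Gamma(13/4, 103/4)
obs 5: x=-3/2 → posterior Inverse-Gamma(15/4, 255/8)
obs 6: x=-1 → posterior Inverse-Gamma(17/4, 291/8)
obs 7: x=-2 → posterior Inverse-Gamma(19/4, 355/8)
obs 8: x=-1/4 → posterior Inverse-Gamma(21/4, 1501/32)

1501/200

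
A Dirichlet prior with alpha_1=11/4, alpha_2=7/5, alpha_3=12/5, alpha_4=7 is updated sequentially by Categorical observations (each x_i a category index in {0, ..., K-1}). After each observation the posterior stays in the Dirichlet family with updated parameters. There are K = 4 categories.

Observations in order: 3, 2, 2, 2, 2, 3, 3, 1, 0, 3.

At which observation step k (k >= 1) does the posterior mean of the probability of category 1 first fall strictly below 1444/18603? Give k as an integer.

obs 1: x=3 → posterior Dirichlet(11/4, 7/5, 12/5, 8)
obs 2: x=2 → posterior Dirichlet(11/4, 7/5, 17/5, 8)
obs 3: x=2 → posterior Dirichlet(11/4, 7/5, 22/5, 8)
obs 4: x=2 → posterior Dirichlet(11/4, 7/5, 27/5, 8)
obs 5: x=2 → posterior Dirichlet(11/4, 7/5, 32/5, 8)
obs 6: x=3 → posterior Dirichlet(11/4, 7/5, 32/5, 9)
obs 7: x=3 → posterior Dirichlet(11/4, 7/5, 32/5, 10)
obs 8: x=1 → posterior Dirichlet(11/4, 12/5, 32/5, 10)
obs 9: x=0 → posterior Dirichlet(15/4, 12/5, 32/5, 10)
obs 10: x=3 → posterior Dirichlet(15/4, 12/5, 32/5, 11)

k = 5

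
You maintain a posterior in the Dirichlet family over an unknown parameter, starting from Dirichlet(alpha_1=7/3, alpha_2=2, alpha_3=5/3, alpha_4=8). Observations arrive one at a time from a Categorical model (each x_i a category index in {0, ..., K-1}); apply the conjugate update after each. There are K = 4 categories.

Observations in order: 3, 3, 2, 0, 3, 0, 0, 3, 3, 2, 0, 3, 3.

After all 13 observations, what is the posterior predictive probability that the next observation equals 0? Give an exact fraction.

19/81

obs 1: x=3 → posterior Dirichlet(7/3, 2, 5/3, 9)
obs 2: x=3 → posterior Dirichlet(7/3, 2, 5/3, 10)
obs 3: x=2 → posterior Dirichlet(7/3, 2, 8/3, 10)
obs 4: x=0 → posterior Dirichlet(10/3, 2, 8/3, 10)
obs 5: x=3 → posterior Dirichlet(10/3, 2, 8/3, 11)
obs 6: x=0 → posterior Dirichlet(13/3, 2, 8/3, 11)
obs 7: x=0 → posterior Dirichlet(16/3, 2, 8/3, 11)
obs 8: x=3 → posterior Dirichlet(16/3, 2, 8/3, 12)
obs 9: x=3 → posterior Dirichlet(16/3, 2, 8/3, 13)
obs 10: x=2 → posterior Dirichlet(16/3, 2, 11/3, 13)
obs 11: x=0 → posterior Dirichlet(19/3, 2, 11/3, 13)
obs 12: x=3 → posterior Dirichlet(19/3, 2, 11/3, 14)
obs 13: x=3 → posterior Dirichlet(19/3, 2, 11/3, 15)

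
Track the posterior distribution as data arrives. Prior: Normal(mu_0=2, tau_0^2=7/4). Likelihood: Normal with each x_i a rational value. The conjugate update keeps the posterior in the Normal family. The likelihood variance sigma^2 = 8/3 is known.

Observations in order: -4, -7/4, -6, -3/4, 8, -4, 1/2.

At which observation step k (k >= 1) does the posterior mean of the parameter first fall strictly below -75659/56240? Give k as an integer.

obs 1: x=-4 → posterior Normal(-20/53, 56/53)
obs 2: x=-7/4 → posterior Normal(-227/296, 28/37)
obs 3: x=-6 → posterior Normal(-731/380, 56/95)
obs 4: x=-3/4 → posterior Normal(-397/232, 14/29)
obs 5: x=8 → posterior Normal(-61/274, 56/137)
obs 6: x=-4 → posterior Normal(-229/316, 28/79)
obs 7: x=1/2 → posterior Normal(-104/179, 56/179)

k = 3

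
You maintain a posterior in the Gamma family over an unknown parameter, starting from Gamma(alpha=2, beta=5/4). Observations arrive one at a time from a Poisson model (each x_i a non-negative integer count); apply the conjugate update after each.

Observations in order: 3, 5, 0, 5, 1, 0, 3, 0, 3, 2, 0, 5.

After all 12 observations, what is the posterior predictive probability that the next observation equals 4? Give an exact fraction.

obs 1: x=3 → posterior Gamma(5, 9/4)
obs 2: x=5 → posterior Gamma(10, 13/4)
obs 3: x=0 → posterior Gamma(10, 17/4)
obs 4: x=5 → posterior Gamma(15, 21/4)
obs 5: x=1 → posterior Gamma(16, 25/4)
obs 6: x=0 → posterior Gamma(16, 29/4)
obs 7: x=3 → posterior Gamma(19, 33/4)
obs 8: x=0 → posterior Gamma(19, 37/4)
obs 9: x=3 → posterior Gamma(22, 41/4)
obs 10: x=2 → posterior Gamma(24, 45/4)
obs 11: x=0 → posterior Gamma(24, 49/4)
obs 12: x=5 → posterior Gamma(29, 53/4)

929094452129042257366797895745945260860492628875636398080/8787599130086200747642212647740199161191191975177869536057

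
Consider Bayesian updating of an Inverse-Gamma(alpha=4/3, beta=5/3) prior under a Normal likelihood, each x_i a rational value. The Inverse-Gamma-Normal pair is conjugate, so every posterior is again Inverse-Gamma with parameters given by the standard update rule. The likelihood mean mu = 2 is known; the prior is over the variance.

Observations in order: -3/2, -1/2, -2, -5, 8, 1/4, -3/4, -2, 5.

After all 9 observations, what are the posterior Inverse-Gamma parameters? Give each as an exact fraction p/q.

alpha=35/6, beta=3803/48

obs 1: x=-3/2 → posterior Inverse-Gamma(11/6, 187/24)
obs 2: x=-1/2 → posterior Inverse-Gamma(7/3, 131/12)
obs 3: x=-2 → posterior Inverse-Gamma(17/6, 227/12)
obs 4: x=-5 → posterior Inverse-Gamma(10/3, 521/12)
obs 5: x=8 → posterior Inverse-Gamma(23/6, 737/12)
obs 6: x=1/4 → posterior Inverse-Gamma(13/3, 6043/96)
obs 7: x=-3/4 → posterior Inverse-Gamma(29/6, 3203/48)
obs 8: x=-2 → posterior Inverse-Gamma(16/3, 3587/48)
obs 9: x=5 → posterior Inverse-Gamma(35/6, 3803/48)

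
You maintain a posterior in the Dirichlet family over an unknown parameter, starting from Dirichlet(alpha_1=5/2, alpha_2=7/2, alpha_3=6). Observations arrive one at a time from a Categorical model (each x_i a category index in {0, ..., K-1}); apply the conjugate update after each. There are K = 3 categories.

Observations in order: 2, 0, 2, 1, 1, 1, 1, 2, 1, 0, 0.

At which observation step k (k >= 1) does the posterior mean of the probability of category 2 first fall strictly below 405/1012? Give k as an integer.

obs 1: x=2 → posterior Dirichlet(5/2, 7/2, 7)
obs 2: x=0 → posterior Dirichlet(7/2, 7/2, 7)
obs 3: x=2 → posterior Dirichlet(7/2, 7/2, 8)
obs 4: x=1 → posterior Dirichlet(7/2, 9/2, 8)
obs 5: x=1 → posterior Dirichlet(7/2, 11/2, 8)
obs 6: x=1 → posterior Dirichlet(7/2, 13/2, 8)
obs 7: x=1 → posterior Dirichlet(7/2, 15/2, 8)
obs 8: x=2 → posterior Dirichlet(7/2, 15/2, 9)
obs 9: x=1 → posterior Dirichlet(7/2, 17/2, 9)
obs 10: x=0 → posterior Dirichlet(9/2, 17/2, 9)
obs 11: x=0 → posterior Dirichlet(11/2, 17/2, 9)

k = 11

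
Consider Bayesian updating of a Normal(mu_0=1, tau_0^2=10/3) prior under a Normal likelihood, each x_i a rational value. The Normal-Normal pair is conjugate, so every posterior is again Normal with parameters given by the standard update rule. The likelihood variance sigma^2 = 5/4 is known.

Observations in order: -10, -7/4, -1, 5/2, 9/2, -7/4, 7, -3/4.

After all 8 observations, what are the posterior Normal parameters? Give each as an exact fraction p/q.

mu_0=-7/67, tau_0^2=10/67

obs 1: x=-10 → posterior Normal(-7, 10/11)
obs 2: x=-7/4 → posterior Normal(-91/19, 10/19)
obs 3: x=-1 → posterior Normal(-11/3, 10/27)
obs 4: x=5/2 → posterior Normal(-79/35, 2/7)
obs 5: x=9/2 → posterior Normal(-1, 10/43)
obs 6: x=-7/4 → posterior Normal(-19/17, 10/51)
obs 7: x=7 → posterior Normal(-1/59, 10/59)
obs 8: x=-3/4 → posterior Normal(-7/67, 10/67)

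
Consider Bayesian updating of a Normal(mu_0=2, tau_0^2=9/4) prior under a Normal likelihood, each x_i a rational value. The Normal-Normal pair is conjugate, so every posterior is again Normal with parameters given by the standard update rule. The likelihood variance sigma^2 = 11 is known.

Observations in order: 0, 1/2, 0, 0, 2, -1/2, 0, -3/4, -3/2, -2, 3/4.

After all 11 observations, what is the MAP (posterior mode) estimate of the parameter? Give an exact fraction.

obs 1: x=0 → posterior Normal(88/53, 99/53)
obs 2: x=1/2 → posterior Normal(185/124, 99/62)
obs 3: x=0 → posterior Normal(185/142, 99/71)
obs 4: x=0 → posterior Normal(37/32, 99/80)
obs 5: x=2 → posterior Normal(221/178, 99/89)
obs 6: x=-1/2 → posterior Normal(53/49, 99/98)
obs 7: x=0 → posterior Normal(106/107, 99/107)
obs 8: x=-3/4 → posterior Normal(397/464, 99/116)
obs 9: x=-3/2 → posterior Normal(343/500, 99/125)
obs 10: x=-2 → posterior Normal(271/536, 99/134)
obs 11: x=3/4 → posterior Normal(149/286, 9/13)

149/286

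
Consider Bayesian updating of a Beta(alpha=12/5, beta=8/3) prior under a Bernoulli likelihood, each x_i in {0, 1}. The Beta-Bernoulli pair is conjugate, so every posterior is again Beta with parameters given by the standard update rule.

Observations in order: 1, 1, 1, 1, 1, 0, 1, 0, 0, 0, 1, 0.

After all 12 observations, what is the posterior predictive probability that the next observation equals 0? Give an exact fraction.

115/256

obs 1: x=1 → posterior Beta(17/5, 8/3)
obs 2: x=1 → posterior Beta(22/5, 8/3)
obs 3: x=1 → posterior Beta(27/5, 8/3)
obs 4: x=1 → posterior Beta(32/5, 8/3)
obs 5: x=1 → posterior Beta(37/5, 8/3)
obs 6: x=0 → posterior Beta(37/5, 11/3)
obs 7: x=1 → posterior Beta(42/5, 11/3)
obs 8: x=0 → posterior Beta(42/5, 14/3)
obs 9: x=0 → posterior Beta(42/5, 17/3)
obs 10: x=0 → posterior Beta(42/5, 20/3)
obs 11: x=1 → posterior Beta(47/5, 20/3)
obs 12: x=0 → posterior Beta(47/5, 23/3)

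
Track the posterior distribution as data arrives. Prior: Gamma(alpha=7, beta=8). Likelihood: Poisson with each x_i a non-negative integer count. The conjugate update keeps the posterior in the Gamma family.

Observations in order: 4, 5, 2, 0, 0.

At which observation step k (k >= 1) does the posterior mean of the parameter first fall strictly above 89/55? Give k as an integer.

k = 3

obs 1: x=4 → posterior Gamma(11, 9)
obs 2: x=5 → posterior Gamma(16, 10)
obs 3: x=2 → posterior Gamma(18, 11)
obs 4: x=0 → posterior Gamma(18, 12)
obs 5: x=0 → posterior Gamma(18, 13)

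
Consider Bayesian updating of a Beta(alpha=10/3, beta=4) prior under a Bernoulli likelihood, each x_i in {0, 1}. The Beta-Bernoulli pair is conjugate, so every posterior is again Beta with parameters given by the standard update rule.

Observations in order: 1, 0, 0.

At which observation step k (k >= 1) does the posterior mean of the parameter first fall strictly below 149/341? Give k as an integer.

k = 3

obs 1: x=1 → posterior Beta(13/3, 4)
obs 2: x=0 → posterior Beta(13/3, 5)
obs 3: x=0 → posterior Beta(13/3, 6)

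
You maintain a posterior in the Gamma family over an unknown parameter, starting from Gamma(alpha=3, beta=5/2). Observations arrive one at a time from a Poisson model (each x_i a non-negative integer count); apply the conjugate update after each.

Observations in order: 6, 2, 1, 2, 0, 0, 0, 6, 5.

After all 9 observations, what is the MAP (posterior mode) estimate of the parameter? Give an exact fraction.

obs 1: x=6 → posterior Gamma(9, 7/2)
obs 2: x=2 → posterior Gamma(11, 9/2)
obs 3: x=1 → posterior Gamma(12, 11/2)
obs 4: x=2 → posterior Gamma(14, 13/2)
obs 5: x=0 → posterior Gamma(14, 15/2)
obs 6: x=0 → posterior Gamma(14, 17/2)
obs 7: x=0 → posterior Gamma(14, 19/2)
obs 8: x=6 → posterior Gamma(20, 21/2)
obs 9: x=5 → posterior Gamma(25, 23/2)

48/23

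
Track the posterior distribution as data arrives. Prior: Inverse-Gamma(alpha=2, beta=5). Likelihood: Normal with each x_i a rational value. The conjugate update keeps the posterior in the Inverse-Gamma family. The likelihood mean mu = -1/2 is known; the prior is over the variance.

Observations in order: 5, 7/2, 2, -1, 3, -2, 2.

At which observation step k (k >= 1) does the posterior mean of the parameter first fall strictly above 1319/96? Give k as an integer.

k = 2

obs 1: x=5 → posterior Inverse-Gamma(5/2, 161/8)
obs 2: x=7/2 → posterior Inverse-Gamma(3, 225/8)
obs 3: x=2 → posterior Inverse-Gamma(7/2, 125/4)
obs 4: x=-1 → posterior Inverse-Gamma(4, 251/8)
obs 5: x=3 → posterior Inverse-Gamma(9/2, 75/2)
obs 6: x=-2 → posterior Inverse-Gamma(5, 309/8)
obs 7: x=2 → posterior Inverse-Gamma(11/2, 167/4)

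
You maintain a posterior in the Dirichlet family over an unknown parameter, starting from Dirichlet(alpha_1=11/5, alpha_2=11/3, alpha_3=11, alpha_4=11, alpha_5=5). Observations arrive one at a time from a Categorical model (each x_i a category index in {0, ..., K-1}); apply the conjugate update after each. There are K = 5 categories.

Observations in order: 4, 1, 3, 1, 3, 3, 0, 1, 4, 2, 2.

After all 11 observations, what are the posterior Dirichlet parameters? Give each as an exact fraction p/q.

obs 1: x=4 → posterior Dirichlet(11/5, 11/3, 11, 11, 6)
obs 2: x=1 → posterior Dirichlet(11/5, 14/3, 11, 11, 6)
obs 3: x=3 → posterior Dirichlet(11/5, 14/3, 11, 12, 6)
obs 4: x=1 → posterior Dirichlet(11/5, 17/3, 11, 12, 6)
obs 5: x=3 → posterior Dirichlet(11/5, 17/3, 11, 13, 6)
obs 6: x=3 → posterior Dirichlet(11/5, 17/3, 11, 14, 6)
obs 7: x=0 → posterior Dirichlet(16/5, 17/3, 11, 14, 6)
obs 8: x=1 → posterior Dirichlet(16/5, 20/3, 11, 14, 6)
obs 9: x=4 → posterior Dirichlet(16/5, 20/3, 11, 14, 7)
obs 10: x=2 → posterior Dirichlet(16/5, 20/3, 12, 14, 7)
obs 11: x=2 → posterior Dirichlet(16/5, 20/3, 13, 14, 7)

alpha_1=16/5, alpha_2=20/3, alpha_3=13, alpha_4=14, alpha_5=7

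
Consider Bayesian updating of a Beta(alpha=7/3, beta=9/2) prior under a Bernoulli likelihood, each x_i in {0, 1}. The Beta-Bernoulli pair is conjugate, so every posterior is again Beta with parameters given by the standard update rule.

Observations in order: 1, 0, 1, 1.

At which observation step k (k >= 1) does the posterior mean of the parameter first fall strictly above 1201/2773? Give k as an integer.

obs 1: x=1 → posterior Beta(10/3, 9/2)
obs 2: x=0 → posterior Beta(10/3, 11/2)
obs 3: x=1 → posterior Beta(13/3, 11/2)
obs 4: x=1 → posterior Beta(16/3, 11/2)

k = 3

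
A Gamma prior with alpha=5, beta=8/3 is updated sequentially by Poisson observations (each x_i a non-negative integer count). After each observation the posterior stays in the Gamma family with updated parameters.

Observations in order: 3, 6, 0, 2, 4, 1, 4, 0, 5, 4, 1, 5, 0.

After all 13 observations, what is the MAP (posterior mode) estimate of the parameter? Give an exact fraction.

obs 1: x=3 → posterior Gamma(8, 11/3)
obs 2: x=6 → posterior Gamma(14, 14/3)
obs 3: x=0 → posterior Gamma(14, 17/3)
obs 4: x=2 → posterior Gamma(16, 20/3)
obs 5: x=4 → posterior Gamma(20, 23/3)
obs 6: x=1 → posterior Gamma(21, 26/3)
obs 7: x=4 → posterior Gamma(25, 29/3)
obs 8: x=0 → posterior Gamma(25, 32/3)
obs 9: x=5 → posterior Gamma(30, 35/3)
obs 10: x=4 → posterior Gamma(34, 38/3)
obs 11: x=1 → posterior Gamma(35, 41/3)
obs 12: x=5 → posterior Gamma(40, 44/3)
obs 13: x=0 → posterior Gamma(40, 47/3)

117/47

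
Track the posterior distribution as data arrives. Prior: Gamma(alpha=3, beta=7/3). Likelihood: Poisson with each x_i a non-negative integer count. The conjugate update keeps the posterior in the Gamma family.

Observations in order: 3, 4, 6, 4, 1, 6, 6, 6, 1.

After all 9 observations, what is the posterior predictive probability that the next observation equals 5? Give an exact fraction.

4792873644533878657332058228739152494593447384044584539855205741625344/37074694665532807170105663883978228276095096806613832327136970789759157

obs 1: x=3 → posterior Gamma(6, 10/3)
obs 2: x=4 → posterior Gamma(10, 13/3)
obs 3: x=6 → posterior Gamma(16, 16/3)
obs 4: x=4 → posterior Gamma(20, 19/3)
obs 5: x=1 → posterior Gamma(21, 22/3)
obs 6: x=6 → posterior Gamma(27, 25/3)
obs 7: x=6 → posterior Gamma(33, 28/3)
obs 8: x=6 → posterior Gamma(39, 31/3)
obs 9: x=1 → posterior Gamma(40, 34/3)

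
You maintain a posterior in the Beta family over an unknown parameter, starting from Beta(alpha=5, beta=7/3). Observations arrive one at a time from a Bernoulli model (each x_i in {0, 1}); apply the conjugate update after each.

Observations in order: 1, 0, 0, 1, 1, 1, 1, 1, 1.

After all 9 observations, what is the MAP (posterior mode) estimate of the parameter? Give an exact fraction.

33/43

obs 1: x=1 → posterior Beta(6, 7/3)
obs 2: x=0 → posterior Beta(6, 10/3)
obs 3: x=0 → posterior Beta(6, 13/3)
obs 4: x=1 → posterior Beta(7, 13/3)
obs 5: x=1 → posterior Beta(8, 13/3)
obs 6: x=1 → posterior Beta(9, 13/3)
obs 7: x=1 → posterior Beta(10, 13/3)
obs 8: x=1 → posterior Beta(11, 13/3)
obs 9: x=1 → posterior Beta(12, 13/3)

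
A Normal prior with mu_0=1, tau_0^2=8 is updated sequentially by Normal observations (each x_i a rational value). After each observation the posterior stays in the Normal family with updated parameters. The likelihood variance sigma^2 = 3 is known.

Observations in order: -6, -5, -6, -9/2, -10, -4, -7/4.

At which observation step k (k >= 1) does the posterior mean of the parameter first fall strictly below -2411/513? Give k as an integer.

k = 3

obs 1: x=-6 → posterior Normal(-45/11, 24/11)
obs 2: x=-5 → posterior Normal(-85/19, 24/19)
obs 3: x=-6 → posterior Normal(-133/27, 8/9)
obs 4: x=-9/2 → posterior Normal(-169/35, 24/35)
obs 5: x=-10 → posterior Normal(-249/43, 24/43)
obs 6: x=-4 → posterior Normal(-281/51, 8/17)
obs 7: x=-7/4 → posterior Normal(-5, 24/59)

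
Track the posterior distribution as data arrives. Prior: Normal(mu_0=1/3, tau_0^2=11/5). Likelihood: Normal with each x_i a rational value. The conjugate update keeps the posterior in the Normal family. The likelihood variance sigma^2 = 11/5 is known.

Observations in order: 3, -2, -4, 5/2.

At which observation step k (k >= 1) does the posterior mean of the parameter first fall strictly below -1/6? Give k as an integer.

obs 1: x=3 → posterior Normal(5/3, 11/10)
obs 2: x=-2 → posterior Normal(4/9, 11/15)
obs 3: x=-4 → posterior Normal(-2/3, 11/20)
obs 4: x=5/2 → posterior Normal(-1/30, 11/25)

k = 3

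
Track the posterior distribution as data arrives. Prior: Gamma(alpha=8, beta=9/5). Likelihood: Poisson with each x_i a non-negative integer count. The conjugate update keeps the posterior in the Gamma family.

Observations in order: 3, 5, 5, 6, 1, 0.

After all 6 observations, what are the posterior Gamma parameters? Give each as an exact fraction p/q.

alpha=28, beta=39/5

obs 1: x=3 → posterior Gamma(11, 14/5)
obs 2: x=5 → posterior Gamma(16, 19/5)
obs 3: x=5 → posterior Gamma(21, 24/5)
obs 4: x=6 → posterior Gamma(27, 29/5)
obs 5: x=1 → posterior Gamma(28, 34/5)
obs 6: x=0 → posterior Gamma(28, 39/5)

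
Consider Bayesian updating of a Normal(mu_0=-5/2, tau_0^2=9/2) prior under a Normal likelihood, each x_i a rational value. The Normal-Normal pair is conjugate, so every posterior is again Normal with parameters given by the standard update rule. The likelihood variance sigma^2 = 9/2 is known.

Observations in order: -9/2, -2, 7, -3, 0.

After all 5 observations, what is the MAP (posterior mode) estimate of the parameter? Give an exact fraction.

-5/6

obs 1: x=-9/2 → posterior Normal(-7/2, 9/4)
obs 2: x=-2 → posterior Normal(-3, 3/2)
obs 3: x=7 → posterior Normal(-1/2, 9/8)
obs 4: x=-3 → posterior Normal(-1, 9/10)
obs 5: x=0 → posterior Normal(-5/6, 3/4)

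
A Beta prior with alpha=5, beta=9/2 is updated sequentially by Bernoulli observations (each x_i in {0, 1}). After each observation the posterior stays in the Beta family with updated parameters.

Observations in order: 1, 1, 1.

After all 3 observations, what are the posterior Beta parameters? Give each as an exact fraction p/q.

alpha=8, beta=9/2

obs 1: x=1 → posterior Beta(6, 9/2)
obs 2: x=1 → posterior Beta(7, 9/2)
obs 3: x=1 → posterior Beta(8, 9/2)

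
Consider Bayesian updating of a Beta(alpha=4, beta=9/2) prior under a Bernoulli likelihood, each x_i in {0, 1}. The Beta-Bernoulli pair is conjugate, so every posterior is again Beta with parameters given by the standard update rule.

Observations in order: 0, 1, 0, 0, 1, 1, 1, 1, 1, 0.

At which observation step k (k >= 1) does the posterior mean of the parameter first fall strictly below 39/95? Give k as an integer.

obs 1: x=0 → posterior Beta(4, 11/2)
obs 2: x=1 → posterior Beta(5, 11/2)
obs 3: x=0 → posterior Beta(5, 13/2)
obs 4: x=0 → posterior Beta(5, 15/2)
obs 5: x=1 → posterior Beta(6, 15/2)
obs 6: x=1 → posterior Beta(7, 15/2)
obs 7: x=1 → posterior Beta(8, 15/2)
obs 8: x=1 → posterior Beta(9, 15/2)
obs 9: x=1 → posterior Beta(10, 15/2)
obs 10: x=0 → posterior Beta(10, 17/2)

k = 4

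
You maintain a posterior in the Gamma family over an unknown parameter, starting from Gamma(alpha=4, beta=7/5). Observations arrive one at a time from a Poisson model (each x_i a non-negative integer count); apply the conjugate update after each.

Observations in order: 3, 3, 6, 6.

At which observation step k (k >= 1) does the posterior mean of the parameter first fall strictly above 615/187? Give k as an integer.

k = 3

obs 1: x=3 → posterior Gamma(7, 12/5)
obs 2: x=3 → posterior Gamma(10, 17/5)
obs 3: x=6 → posterior Gamma(16, 22/5)
obs 4: x=6 → posterior Gamma(22, 27/5)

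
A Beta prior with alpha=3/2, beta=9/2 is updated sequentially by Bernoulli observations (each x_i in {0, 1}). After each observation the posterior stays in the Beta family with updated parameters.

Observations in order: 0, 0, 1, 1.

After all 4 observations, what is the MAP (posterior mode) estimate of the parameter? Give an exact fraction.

obs 1: x=0 → posterior Beta(3/2, 11/2)
obs 2: x=0 → posterior Beta(3/2, 13/2)
obs 3: x=1 → posterior Beta(5/2, 13/2)
obs 4: x=1 → posterior Beta(7/2, 13/2)

5/16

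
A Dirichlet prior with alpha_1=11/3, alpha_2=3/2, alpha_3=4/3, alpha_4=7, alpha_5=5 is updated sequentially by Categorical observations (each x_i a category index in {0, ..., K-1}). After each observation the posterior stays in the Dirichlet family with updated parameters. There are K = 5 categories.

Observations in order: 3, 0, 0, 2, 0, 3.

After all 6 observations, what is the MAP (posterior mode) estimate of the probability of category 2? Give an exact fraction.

8/117

obs 1: x=3 → posterior Dirichlet(11/3, 3/2, 4/3, 8, 5)
obs 2: x=0 → posterior Dirichlet(14/3, 3/2, 4/3, 8, 5)
obs 3: x=0 → posterior Dirichlet(17/3, 3/2, 4/3, 8, 5)
obs 4: x=2 → posterior Dirichlet(17/3, 3/2, 7/3, 8, 5)
obs 5: x=0 → posterior Dirichlet(20/3, 3/2, 7/3, 8, 5)
obs 6: x=3 → posterior Dirichlet(20/3, 3/2, 7/3, 9, 5)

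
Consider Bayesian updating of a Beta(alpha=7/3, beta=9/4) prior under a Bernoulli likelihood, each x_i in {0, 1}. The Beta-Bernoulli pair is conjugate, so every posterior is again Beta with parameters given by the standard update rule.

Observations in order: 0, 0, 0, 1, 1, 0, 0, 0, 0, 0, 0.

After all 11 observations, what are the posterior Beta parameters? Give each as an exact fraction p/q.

obs 1: x=0 → posterior Beta(7/3, 13/4)
obs 2: x=0 → posterior Beta(7/3, 17/4)
obs 3: x=0 → posterior Beta(7/3, 21/4)
obs 4: x=1 → posterior Beta(10/3, 21/4)
obs 5: x=1 → posterior Beta(13/3, 21/4)
obs 6: x=0 → posterior Beta(13/3, 25/4)
obs 7: x=0 → posterior Beta(13/3, 29/4)
obs 8: x=0 → posterior Beta(13/3, 33/4)
obs 9: x=0 → posterior Beta(13/3, 37/4)
obs 10: x=0 → posterior Beta(13/3, 41/4)
obs 11: x=0 → posterior Beta(13/3, 45/4)

alpha=13/3, beta=45/4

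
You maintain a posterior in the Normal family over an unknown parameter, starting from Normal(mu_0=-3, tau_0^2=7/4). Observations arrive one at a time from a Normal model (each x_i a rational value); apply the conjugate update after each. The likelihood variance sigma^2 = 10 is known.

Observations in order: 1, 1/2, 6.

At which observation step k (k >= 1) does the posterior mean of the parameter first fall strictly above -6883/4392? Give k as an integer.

obs 1: x=1 → posterior Normal(-113/47, 70/47)
obs 2: x=1/2 → posterior Normal(-73/36, 35/27)
obs 3: x=6 → posterior Normal(-135/122, 70/61)

k = 3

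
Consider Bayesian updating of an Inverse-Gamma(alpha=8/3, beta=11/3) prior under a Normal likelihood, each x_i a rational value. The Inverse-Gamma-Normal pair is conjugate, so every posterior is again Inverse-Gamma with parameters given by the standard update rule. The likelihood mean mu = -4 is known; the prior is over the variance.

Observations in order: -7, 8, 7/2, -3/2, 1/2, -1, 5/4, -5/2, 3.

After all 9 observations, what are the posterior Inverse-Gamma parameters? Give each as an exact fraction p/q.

obs 1: x=-7 → posterior Inverse-Gamma(19/6, 49/6)
obs 2: x=8 → posterior Inverse-Gamma(11/3, 481/6)
obs 3: x=7/2 → posterior Inverse-Gamma(25/6, 2599/24)
obs 4: x=-3/2 → posterior Inverse-Gamma(14/3, 1337/12)
obs 5: x=1/2 → posterior Inverse-Gamma(31/6, 2917/24)
obs 6: x=-1 → posterior Inverse-Gamma(17/3, 3025/24)
obs 7: x=5/4 → posterior Inverse-Gamma(37/6, 13423/96)
obs 8: x=-5/2 → posterior Inverse-Gamma(20/3, 13531/96)
obs 9: x=3 → posterior Inverse-Gamma(43/6, 15883/96)

alpha=43/6, beta=15883/96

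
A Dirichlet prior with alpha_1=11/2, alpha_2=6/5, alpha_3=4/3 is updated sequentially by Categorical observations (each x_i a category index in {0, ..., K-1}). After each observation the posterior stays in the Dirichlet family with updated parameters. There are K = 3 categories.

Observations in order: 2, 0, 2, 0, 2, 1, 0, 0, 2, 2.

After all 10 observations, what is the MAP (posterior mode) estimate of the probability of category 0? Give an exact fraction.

obs 1: x=2 → posterior Dirichlet(11/2, 6/5, 7/3)
obs 2: x=0 → posterior Dirichlet(13/2, 6/5, 7/3)
obs 3: x=2 → posterior Dirichlet(13/2, 6/5, 10/3)
obs 4: x=0 → posterior Dirichlet(15/2, 6/5, 10/3)
obs 5: x=2 → posterior Dirichlet(15/2, 6/5, 13/3)
obs 6: x=1 → posterior Dirichlet(15/2, 11/5, 13/3)
obs 7: x=0 → posterior Dirichlet(17/2, 11/5, 13/3)
obs 8: x=0 → posterior Dirichlet(19/2, 11/5, 13/3)
obs 9: x=2 → posterior Dirichlet(19/2, 11/5, 16/3)
obs 10: x=2 → posterior Dirichlet(19/2, 11/5, 19/3)

255/451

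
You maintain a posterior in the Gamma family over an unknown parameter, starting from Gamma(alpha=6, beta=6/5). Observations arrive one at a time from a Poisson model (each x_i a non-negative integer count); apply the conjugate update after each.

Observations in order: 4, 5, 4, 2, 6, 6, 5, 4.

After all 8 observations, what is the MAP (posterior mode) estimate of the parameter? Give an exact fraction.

205/46

obs 1: x=4 → posterior Gamma(10, 11/5)
obs 2: x=5 → posterior Gamma(15, 16/5)
obs 3: x=4 → posterior Gamma(19, 21/5)
obs 4: x=2 → posterior Gamma(21, 26/5)
obs 5: x=6 → posterior Gamma(27, 31/5)
obs 6: x=6 → posterior Gamma(33, 36/5)
obs 7: x=5 → posterior Gamma(38, 41/5)
obs 8: x=4 → posterior Gamma(42, 46/5)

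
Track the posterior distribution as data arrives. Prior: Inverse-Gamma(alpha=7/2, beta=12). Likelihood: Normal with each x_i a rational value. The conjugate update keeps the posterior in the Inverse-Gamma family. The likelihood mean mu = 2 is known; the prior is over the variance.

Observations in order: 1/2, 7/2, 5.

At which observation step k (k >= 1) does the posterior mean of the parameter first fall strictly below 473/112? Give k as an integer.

obs 1: x=1/2 → posterior Inverse-Gamma(4, 105/8)
obs 2: x=7/2 → posterior Inverse-Gamma(9/2, 57/4)
obs 3: x=5 → posterior Inverse-Gamma(5, 75/4)

k = 2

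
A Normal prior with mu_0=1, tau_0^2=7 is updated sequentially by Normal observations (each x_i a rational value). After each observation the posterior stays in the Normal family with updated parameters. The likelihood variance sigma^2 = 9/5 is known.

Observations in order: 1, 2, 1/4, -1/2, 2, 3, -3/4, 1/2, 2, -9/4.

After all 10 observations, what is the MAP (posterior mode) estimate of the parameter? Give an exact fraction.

1051/1436

obs 1: x=1 → posterior Normal(1, 63/44)
obs 2: x=2 → posterior Normal(114/79, 63/79)
obs 3: x=1/4 → posterior Normal(491/456, 21/38)
obs 4: x=-1/2 → posterior Normal(421/596, 63/149)
obs 5: x=2 → posterior Normal(701/736, 63/184)
obs 6: x=3 → posterior Normal(1121/876, 21/73)
obs 7: x=-3/4 → posterior Normal(1, 63/254)
obs 8: x=1/2 → posterior Normal(543/578, 63/289)
obs 9: x=2 → posterior Normal(683/648, 7/36)
obs 10: x=-9/4 → posterior Normal(1051/1436, 63/359)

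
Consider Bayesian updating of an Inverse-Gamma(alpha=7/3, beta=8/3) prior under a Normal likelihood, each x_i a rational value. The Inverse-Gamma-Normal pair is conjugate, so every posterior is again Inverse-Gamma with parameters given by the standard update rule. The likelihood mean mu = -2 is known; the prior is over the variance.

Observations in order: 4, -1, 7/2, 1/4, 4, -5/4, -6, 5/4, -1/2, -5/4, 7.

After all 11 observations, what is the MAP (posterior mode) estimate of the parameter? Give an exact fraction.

2695/212

obs 1: x=4 → posterior Inverse-Gamma(17/6, 62/3)
obs 2: x=-1 → posterior Inverse-Gamma(10/3, 127/6)
obs 3: x=7/2 → posterior Inverse-Gamma(23/6, 871/24)
obs 4: x=1/4 → posterior Inverse-Gamma(13/3, 3727/96)
obs 5: x=4 → posterior Inverse-Gamma(29/6, 5455/96)
obs 6: x=-5/4 → posterior Inverse-Gamma(16/3, 2741/48)
obs 7: x=-6 → posterior Inverse-Gamma(35/6, 3125/48)
obs 8: x=5/4 → posterior Inverse-Gamma(19/3, 6757/96)
obs 9: x=-1/2 → posterior Inverse-Gamma(41/6, 6865/96)
obs 10: x=-5/4 → posterior Inverse-Gamma(22/3, 1723/24)
obs 11: x=7 → posterior Inverse-Gamma(47/6, 2695/24)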